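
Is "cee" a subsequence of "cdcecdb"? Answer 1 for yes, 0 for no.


Check if "cee" is a subsequence of "cdcecdb"
Greedy scan:
  Position 0 ('c'): matches sub[0] = 'c'
  Position 1 ('d'): no match needed
  Position 2 ('c'): no match needed
  Position 3 ('e'): matches sub[1] = 'e'
  Position 4 ('c'): no match needed
  Position 5 ('d'): no match needed
  Position 6 ('b'): no match needed
Only matched 2/3 characters => not a subsequence

0


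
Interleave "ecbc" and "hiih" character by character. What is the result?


Interleaving "ecbc" and "hiih":
  Position 0: 'e' from first, 'h' from second => "eh"
  Position 1: 'c' from first, 'i' from second => "ci"
  Position 2: 'b' from first, 'i' from second => "bi"
  Position 3: 'c' from first, 'h' from second => "ch"
Result: ehcibich

ehcibich


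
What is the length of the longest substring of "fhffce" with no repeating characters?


Input: "fhffce"
Sliding window (track last position of each char):
  Position 0 ('f'): window [0,0] length 1 -- new best
  Position 1 ('h'): window [0,1] length 2 -- new best
  Position 2 ('f'): repeat (last at 0), move window start to 1
  Position 2 ('f'): window [1,2] length 2
  Position 3 ('f'): repeat (last at 2), move window start to 3
  Position 3 ('f'): window [3,3] length 1
  Position 4 ('c'): window [3,4] length 2
  Position 5 ('e'): window [3,5] length 3 -- new best
Longest substring with no repeats: "fce" with length 3

3


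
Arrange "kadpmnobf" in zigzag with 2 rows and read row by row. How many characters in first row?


Zigzag "kadpmnobf" into 2 rows:
Placing characters:
  'k' => row 0
  'a' => row 1
  'd' => row 0
  'p' => row 1
  'm' => row 0
  'n' => row 1
  'o' => row 0
  'b' => row 1
  'f' => row 0
Rows:
  Row 0: "kdmof"
  Row 1: "apnb"
First row length: 5

5


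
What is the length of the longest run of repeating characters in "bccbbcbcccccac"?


Input: "bccbbcbcccccac"
Scanning for longest run:
  Position 1 ('c'): new char, reset run to 1
  Position 2 ('c'): continues run of 'c', length=2
  Position 3 ('b'): new char, reset run to 1
  Position 4 ('b'): continues run of 'b', length=2
  Position 5 ('c'): new char, reset run to 1
  Position 6 ('b'): new char, reset run to 1
  Position 7 ('c'): new char, reset run to 1
  Position 8 ('c'): continues run of 'c', length=2
  Position 9 ('c'): continues run of 'c', length=3
  Position 10 ('c'): continues run of 'c', length=4
  Position 11 ('c'): continues run of 'c', length=5
  Position 12 ('a'): new char, reset run to 1
  Position 13 ('c'): new char, reset run to 1
Longest run: 'c' with length 5

5


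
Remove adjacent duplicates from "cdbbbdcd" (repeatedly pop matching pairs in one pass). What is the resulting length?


Input: cdbbbdcd
Stack-based adjacent duplicate removal:
  Read 'c': push. Stack: c
  Read 'd': push. Stack: cd
  Read 'b': push. Stack: cdb
  Read 'b': matches stack top 'b' => pop. Stack: cd
  Read 'b': push. Stack: cdb
  Read 'd': push. Stack: cdbd
  Read 'c': push. Stack: cdbdc
  Read 'd': push. Stack: cdbdcd
Final stack: "cdbdcd" (length 6)

6


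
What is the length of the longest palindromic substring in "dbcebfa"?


Input: "dbcebfa"
Checking substrings for palindromes:
  No multi-char palindromic substrings found
Longest palindromic substring: "d" with length 1

1


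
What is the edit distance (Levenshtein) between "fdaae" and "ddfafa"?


Computing edit distance: "fdaae" -> "ddfafa"
DP table:
           d    d    f    a    f    a
      0    1    2    3    4    5    6
  f   1    1    2    2    3    4    5
  d   2    1    1    2    3    4    5
  a   3    2    2    2    2    3    4
  a   4    3    3    3    2    3    3
  e   5    4    4    4    3    3    4
Edit distance = dp[5][6] = 4

4


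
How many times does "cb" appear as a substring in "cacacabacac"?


Searching for "cb" in "cacacabacac"
Scanning each position:
  Position 0: "ca" => no
  Position 1: "ac" => no
  Position 2: "ca" => no
  Position 3: "ac" => no
  Position 4: "ca" => no
  Position 5: "ab" => no
  Position 6: "ba" => no
  Position 7: "ac" => no
  Position 8: "ca" => no
  Position 9: "ac" => no
Total occurrences: 0

0


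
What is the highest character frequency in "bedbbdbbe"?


Input: bedbbdbbe
Character counts:
  'b': 5
  'd': 2
  'e': 2
Maximum frequency: 5

5


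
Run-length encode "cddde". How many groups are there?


Input: cddde
Scanning for consecutive runs:
  Group 1: 'c' x 1 (positions 0-0)
  Group 2: 'd' x 3 (positions 1-3)
  Group 3: 'e' x 1 (positions 4-4)
Total groups: 3

3


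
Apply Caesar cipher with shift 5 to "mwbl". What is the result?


Caesar cipher: shift "mwbl" by 5
  'm' (pos 12) + 5 = pos 17 = 'r'
  'w' (pos 22) + 5 = pos 1 = 'b'
  'b' (pos 1) + 5 = pos 6 = 'g'
  'l' (pos 11) + 5 = pos 16 = 'q'
Result: rbgq

rbgq


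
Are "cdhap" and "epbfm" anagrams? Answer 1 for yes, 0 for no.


Strings: "cdhap", "epbfm"
Sorted first:  acdhp
Sorted second: befmp
Differ at position 0: 'a' vs 'b' => not anagrams

0


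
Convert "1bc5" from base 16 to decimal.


Input: "1bc5" in base 16
Positional expansion:
  Digit '1' (value 1) x 16^3 = 4096
  Digit 'b' (value 11) x 16^2 = 2816
  Digit 'c' (value 12) x 16^1 = 192
  Digit '5' (value 5) x 16^0 = 5
Sum = 7109

7109


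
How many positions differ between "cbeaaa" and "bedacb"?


Comparing "cbeaaa" and "bedacb" position by position:
  Position 0: 'c' vs 'b' => DIFFER
  Position 1: 'b' vs 'e' => DIFFER
  Position 2: 'e' vs 'd' => DIFFER
  Position 3: 'a' vs 'a' => same
  Position 4: 'a' vs 'c' => DIFFER
  Position 5: 'a' vs 'b' => DIFFER
Positions that differ: 5

5


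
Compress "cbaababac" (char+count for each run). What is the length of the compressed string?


Input: cbaababac
Runs:
  'c' x 1 => "c1"
  'b' x 1 => "b1"
  'a' x 2 => "a2"
  'b' x 1 => "b1"
  'a' x 1 => "a1"
  'b' x 1 => "b1"
  'a' x 1 => "a1"
  'c' x 1 => "c1"
Compressed: "c1b1a2b1a1b1a1c1"
Compressed length: 16

16


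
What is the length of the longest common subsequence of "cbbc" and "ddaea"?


LCS of "cbbc" and "ddaea"
DP table:
           d    d    a    e    a
      0    0    0    0    0    0
  c   0    0    0    0    0    0
  b   0    0    0    0    0    0
  b   0    0    0    0    0    0
  c   0    0    0    0    0    0
LCS length = dp[4][5] = 0

0


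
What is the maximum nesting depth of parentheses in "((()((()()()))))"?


Input: "((()((()()()))))"
Tracking depth:
  Position 0 '(': depth becomes 1
  Position 1 '(': depth becomes 2
  Position 2 '(': depth becomes 3
  Position 3 ')': depth becomes 2
  Position 4 '(': depth becomes 3
  Position 5 '(': depth becomes 4
  Position 6 '(': depth becomes 5
  Position 7 ')': depth becomes 4
  Position 8 '(': depth becomes 5
  Position 9 ')': depth becomes 4
  Position 10 '(': depth becomes 5
  Position 11 ')': depth becomes 4
  Position 12 ')': depth becomes 3
  Position 13 ')': depth becomes 2
  Position 14 ')': depth becomes 1
  Position 15 ')': depth becomes 0
Maximum depth reached: 5

5


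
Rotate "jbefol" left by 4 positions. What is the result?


Input: "jbefol", rotate left by 4
First 4 characters: "jbef"
Remaining characters: "ol"
Concatenate remaining + first: "ol" + "jbef" = "oljbef"

oljbef


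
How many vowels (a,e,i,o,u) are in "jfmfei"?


Input: jfmfei
Checking each character:
  'j' at position 0: consonant
  'f' at position 1: consonant
  'm' at position 2: consonant
  'f' at position 3: consonant
  'e' at position 4: vowel (running total: 1)
  'i' at position 5: vowel (running total: 2)
Total vowels: 2

2


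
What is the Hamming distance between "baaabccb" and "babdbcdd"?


Comparing "baaabccb" and "babdbcdd" position by position:
  Position 0: 'b' vs 'b' => same
  Position 1: 'a' vs 'a' => same
  Position 2: 'a' vs 'b' => differ
  Position 3: 'a' vs 'd' => differ
  Position 4: 'b' vs 'b' => same
  Position 5: 'c' vs 'c' => same
  Position 6: 'c' vs 'd' => differ
  Position 7: 'b' vs 'd' => differ
Total differences (Hamming distance): 4

4


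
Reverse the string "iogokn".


Input: iogokn
Reading characters right to left:
  Position 5: 'n'
  Position 4: 'k'
  Position 3: 'o'
  Position 2: 'g'
  Position 1: 'o'
  Position 0: 'i'
Reversed: nkogoi

nkogoi


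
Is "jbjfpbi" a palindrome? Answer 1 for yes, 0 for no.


Input: jbjfpbi
Reversed: ibpfjbj
  Compare pos 0 ('j') with pos 6 ('i'): MISMATCH
  Compare pos 1 ('b') with pos 5 ('b'): match
  Compare pos 2 ('j') with pos 4 ('p'): MISMATCH
Result: not a palindrome

0


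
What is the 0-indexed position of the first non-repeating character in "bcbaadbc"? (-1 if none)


Input: bcbaadbc
Character frequencies:
  'a': 2
  'b': 3
  'c': 2
  'd': 1
Scanning left to right for freq == 1:
  Position 0 ('b'): freq=3, skip
  Position 1 ('c'): freq=2, skip
  Position 2 ('b'): freq=3, skip
  Position 3 ('a'): freq=2, skip
  Position 4 ('a'): freq=2, skip
  Position 5 ('d'): unique! => answer = 5

5


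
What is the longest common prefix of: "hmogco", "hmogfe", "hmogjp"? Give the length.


Words: hmogco, hmogfe, hmogjp
  Position 0: all 'h' => match
  Position 1: all 'm' => match
  Position 2: all 'o' => match
  Position 3: all 'g' => match
  Position 4: ('c', 'f', 'j') => mismatch, stop
LCP = "hmog" (length 4)

4


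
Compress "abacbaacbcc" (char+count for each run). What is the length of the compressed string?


Input: abacbaacbcc
Runs:
  'a' x 1 => "a1"
  'b' x 1 => "b1"
  'a' x 1 => "a1"
  'c' x 1 => "c1"
  'b' x 1 => "b1"
  'a' x 2 => "a2"
  'c' x 1 => "c1"
  'b' x 1 => "b1"
  'c' x 2 => "c2"
Compressed: "a1b1a1c1b1a2c1b1c2"
Compressed length: 18

18


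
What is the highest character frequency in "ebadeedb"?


Input: ebadeedb
Character counts:
  'a': 1
  'b': 2
  'd': 2
  'e': 3
Maximum frequency: 3

3


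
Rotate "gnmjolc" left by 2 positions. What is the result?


Input: "gnmjolc", rotate left by 2
First 2 characters: "gn"
Remaining characters: "mjolc"
Concatenate remaining + first: "mjolc" + "gn" = "mjolcgn"

mjolcgn


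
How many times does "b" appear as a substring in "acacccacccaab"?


Searching for "b" in "acacccacccaab"
Scanning each position:
  Position 0: "a" => no
  Position 1: "c" => no
  Position 2: "a" => no
  Position 3: "c" => no
  Position 4: "c" => no
  Position 5: "c" => no
  Position 6: "a" => no
  Position 7: "c" => no
  Position 8: "c" => no
  Position 9: "c" => no
  Position 10: "a" => no
  Position 11: "a" => no
  Position 12: "b" => MATCH
Total occurrences: 1

1


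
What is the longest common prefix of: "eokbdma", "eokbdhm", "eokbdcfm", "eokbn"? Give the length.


Words: eokbdma, eokbdhm, eokbdcfm, eokbn
  Position 0: all 'e' => match
  Position 1: all 'o' => match
  Position 2: all 'k' => match
  Position 3: all 'b' => match
  Position 4: ('d', 'd', 'd', 'n') => mismatch, stop
LCP = "eokb" (length 4)

4


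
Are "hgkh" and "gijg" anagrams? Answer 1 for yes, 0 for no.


Strings: "hgkh", "gijg"
Sorted first:  ghhk
Sorted second: ggij
Differ at position 1: 'h' vs 'g' => not anagrams

0


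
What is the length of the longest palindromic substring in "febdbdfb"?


Input: "febdbdfb"
Checking substrings for palindromes:
  [2:5] "bdb" (len 3) => palindrome
  [3:6] "dbd" (len 3) => palindrome
Longest palindromic substring: "bdb" with length 3

3


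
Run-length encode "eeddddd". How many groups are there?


Input: eeddddd
Scanning for consecutive runs:
  Group 1: 'e' x 2 (positions 0-1)
  Group 2: 'd' x 5 (positions 2-6)
Total groups: 2

2


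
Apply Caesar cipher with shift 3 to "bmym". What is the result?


Caesar cipher: shift "bmym" by 3
  'b' (pos 1) + 3 = pos 4 = 'e'
  'm' (pos 12) + 3 = pos 15 = 'p'
  'y' (pos 24) + 3 = pos 1 = 'b'
  'm' (pos 12) + 3 = pos 15 = 'p'
Result: epbp

epbp


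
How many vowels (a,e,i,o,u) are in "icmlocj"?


Input: icmlocj
Checking each character:
  'i' at position 0: vowel (running total: 1)
  'c' at position 1: consonant
  'm' at position 2: consonant
  'l' at position 3: consonant
  'o' at position 4: vowel (running total: 2)
  'c' at position 5: consonant
  'j' at position 6: consonant
Total vowels: 2

2


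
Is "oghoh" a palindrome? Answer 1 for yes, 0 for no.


Input: oghoh
Reversed: hohgo
  Compare pos 0 ('o') with pos 4 ('h'): MISMATCH
  Compare pos 1 ('g') with pos 3 ('o'): MISMATCH
Result: not a palindrome

0


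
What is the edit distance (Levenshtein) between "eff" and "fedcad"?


Computing edit distance: "eff" -> "fedcad"
DP table:
           f    e    d    c    a    d
      0    1    2    3    4    5    6
  e   1    1    1    2    3    4    5
  f   2    1    2    2    3    4    5
  f   3    2    2    3    3    4    5
Edit distance = dp[3][6] = 5

5


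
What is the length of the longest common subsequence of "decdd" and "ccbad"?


LCS of "decdd" and "ccbad"
DP table:
           c    c    b    a    d
      0    0    0    0    0    0
  d   0    0    0    0    0    1
  e   0    0    0    0    0    1
  c   0    1    1    1    1    1
  d   0    1    1    1    1    2
  d   0    1    1    1    1    2
LCS length = dp[5][5] = 2

2


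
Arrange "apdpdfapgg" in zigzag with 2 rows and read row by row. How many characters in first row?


Zigzag "apdpdfapgg" into 2 rows:
Placing characters:
  'a' => row 0
  'p' => row 1
  'd' => row 0
  'p' => row 1
  'd' => row 0
  'f' => row 1
  'a' => row 0
  'p' => row 1
  'g' => row 0
  'g' => row 1
Rows:
  Row 0: "addag"
  Row 1: "ppfpg"
First row length: 5

5


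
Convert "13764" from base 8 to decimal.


Input: "13764" in base 8
Positional expansion:
  Digit '1' (value 1) x 8^4 = 4096
  Digit '3' (value 3) x 8^3 = 1536
  Digit '7' (value 7) x 8^2 = 448
  Digit '6' (value 6) x 8^1 = 48
  Digit '4' (value 4) x 8^0 = 4
Sum = 6132

6132


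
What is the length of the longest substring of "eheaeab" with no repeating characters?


Input: "eheaeab"
Sliding window (track last position of each char):
  Position 0 ('e'): window [0,0] length 1 -- new best
  Position 1 ('h'): window [0,1] length 2 -- new best
  Position 2 ('e'): repeat (last at 0), move window start to 1
  Position 2 ('e'): window [1,2] length 2
  Position 3 ('a'): window [1,3] length 3 -- new best
  Position 4 ('e'): repeat (last at 2), move window start to 3
  Position 4 ('e'): window [3,4] length 2
  Position 5 ('a'): repeat (last at 3), move window start to 4
  Position 5 ('a'): window [4,5] length 2
  Position 6 ('b'): window [4,6] length 3
Longest substring with no repeats: "hea" with length 3

3


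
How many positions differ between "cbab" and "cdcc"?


Comparing "cbab" and "cdcc" position by position:
  Position 0: 'c' vs 'c' => same
  Position 1: 'b' vs 'd' => DIFFER
  Position 2: 'a' vs 'c' => DIFFER
  Position 3: 'b' vs 'c' => DIFFER
Positions that differ: 3

3


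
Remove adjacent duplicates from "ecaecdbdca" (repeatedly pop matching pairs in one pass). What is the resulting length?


Input: ecaecdbdca
Stack-based adjacent duplicate removal:
  Read 'e': push. Stack: e
  Read 'c': push. Stack: ec
  Read 'a': push. Stack: eca
  Read 'e': push. Stack: ecae
  Read 'c': push. Stack: ecaec
  Read 'd': push. Stack: ecaecd
  Read 'b': push. Stack: ecaecdb
  Read 'd': push. Stack: ecaecdbd
  Read 'c': push. Stack: ecaecdbdc
  Read 'a': push. Stack: ecaecdbdca
Final stack: "ecaecdbdca" (length 10)

10


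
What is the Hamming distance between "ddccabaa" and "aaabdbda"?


Comparing "ddccabaa" and "aaabdbda" position by position:
  Position 0: 'd' vs 'a' => differ
  Position 1: 'd' vs 'a' => differ
  Position 2: 'c' vs 'a' => differ
  Position 3: 'c' vs 'b' => differ
  Position 4: 'a' vs 'd' => differ
  Position 5: 'b' vs 'b' => same
  Position 6: 'a' vs 'd' => differ
  Position 7: 'a' vs 'a' => same
Total differences (Hamming distance): 6

6


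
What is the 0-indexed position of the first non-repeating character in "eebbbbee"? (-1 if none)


Input: eebbbbee
Character frequencies:
  'b': 4
  'e': 4
Scanning left to right for freq == 1:
  Position 0 ('e'): freq=4, skip
  Position 1 ('e'): freq=4, skip
  Position 2 ('b'): freq=4, skip
  Position 3 ('b'): freq=4, skip
  Position 4 ('b'): freq=4, skip
  Position 5 ('b'): freq=4, skip
  Position 6 ('e'): freq=4, skip
  Position 7 ('e'): freq=4, skip
  No unique character found => answer = -1

-1


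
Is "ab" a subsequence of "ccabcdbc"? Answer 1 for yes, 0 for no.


Check if "ab" is a subsequence of "ccabcdbc"
Greedy scan:
  Position 0 ('c'): no match needed
  Position 1 ('c'): no match needed
  Position 2 ('a'): matches sub[0] = 'a'
  Position 3 ('b'): matches sub[1] = 'b'
  Position 4 ('c'): no match needed
  Position 5 ('d'): no match needed
  Position 6 ('b'): no match needed
  Position 7 ('c'): no match needed
All 2 characters matched => is a subsequence

1


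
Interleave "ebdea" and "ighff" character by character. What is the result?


Interleaving "ebdea" and "ighff":
  Position 0: 'e' from first, 'i' from second => "ei"
  Position 1: 'b' from first, 'g' from second => "bg"
  Position 2: 'd' from first, 'h' from second => "dh"
  Position 3: 'e' from first, 'f' from second => "ef"
  Position 4: 'a' from first, 'f' from second => "af"
Result: eibgdhefaf

eibgdhefaf


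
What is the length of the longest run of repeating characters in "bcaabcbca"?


Input: "bcaabcbca"
Scanning for longest run:
  Position 1 ('c'): new char, reset run to 1
  Position 2 ('a'): new char, reset run to 1
  Position 3 ('a'): continues run of 'a', length=2
  Position 4 ('b'): new char, reset run to 1
  Position 5 ('c'): new char, reset run to 1
  Position 6 ('b'): new char, reset run to 1
  Position 7 ('c'): new char, reset run to 1
  Position 8 ('a'): new char, reset run to 1
Longest run: 'a' with length 2

2


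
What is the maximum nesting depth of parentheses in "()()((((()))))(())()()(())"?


Input: "()()((((()))))(())()()(())"
Tracking depth:
  Position 0 '(': depth becomes 1
  Position 1 ')': depth becomes 0
  Position 2 '(': depth becomes 1
  Position 3 ')': depth becomes 0
  Position 4 '(': depth becomes 1
  Position 5 '(': depth becomes 2
  Position 6 '(': depth becomes 3
  Position 7 '(': depth becomes 4
  Position 8 '(': depth becomes 5
  Position 9 ')': depth becomes 4
  Position 10 ')': depth becomes 3
  Position 11 ')': depth becomes 2
  Position 12 ')': depth becomes 1
  Position 13 ')': depth becomes 0
  Position 14 '(': depth becomes 1
  Position 15 '(': depth becomes 2
  Position 16 ')': depth becomes 1
  Position 17 ')': depth becomes 0
  Position 18 '(': depth becomes 1
  Position 19 ')': depth becomes 0
  Position 20 '(': depth becomes 1
  Position 21 ')': depth becomes 0
  Position 22 '(': depth becomes 1
  Position 23 '(': depth becomes 2
  Position 24 ')': depth becomes 1
  Position 25 ')': depth becomes 0
Maximum depth reached: 5

5


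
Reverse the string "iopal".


Input: iopal
Reading characters right to left:
  Position 4: 'l'
  Position 3: 'a'
  Position 2: 'p'
  Position 1: 'o'
  Position 0: 'i'
Reversed: lapoi

lapoi


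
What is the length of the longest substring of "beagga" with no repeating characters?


Input: "beagga"
Sliding window (track last position of each char):
  Position 0 ('b'): window [0,0] length 1 -- new best
  Position 1 ('e'): window [0,1] length 2 -- new best
  Position 2 ('a'): window [0,2] length 3 -- new best
  Position 3 ('g'): window [0,3] length 4 -- new best
  Position 4 ('g'): repeat (last at 3), move window start to 4
  Position 4 ('g'): window [4,4] length 1
  Position 5 ('a'): window [4,5] length 2
Longest substring with no repeats: "beag" with length 4

4


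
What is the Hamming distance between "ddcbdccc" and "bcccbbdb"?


Comparing "ddcbdccc" and "bcccbbdb" position by position:
  Position 0: 'd' vs 'b' => differ
  Position 1: 'd' vs 'c' => differ
  Position 2: 'c' vs 'c' => same
  Position 3: 'b' vs 'c' => differ
  Position 4: 'd' vs 'b' => differ
  Position 5: 'c' vs 'b' => differ
  Position 6: 'c' vs 'd' => differ
  Position 7: 'c' vs 'b' => differ
Total differences (Hamming distance): 7

7


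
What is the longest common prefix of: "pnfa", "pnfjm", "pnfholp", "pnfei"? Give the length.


Words: pnfa, pnfjm, pnfholp, pnfei
  Position 0: all 'p' => match
  Position 1: all 'n' => match
  Position 2: all 'f' => match
  Position 3: ('a', 'j', 'h', 'e') => mismatch, stop
LCP = "pnf" (length 3)

3


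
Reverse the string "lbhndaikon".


Input: lbhndaikon
Reading characters right to left:
  Position 9: 'n'
  Position 8: 'o'
  Position 7: 'k'
  Position 6: 'i'
  Position 5: 'a'
  Position 4: 'd'
  Position 3: 'n'
  Position 2: 'h'
  Position 1: 'b'
  Position 0: 'l'
Reversed: nokiadnhbl

nokiadnhbl


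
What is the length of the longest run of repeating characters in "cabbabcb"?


Input: "cabbabcb"
Scanning for longest run:
  Position 1 ('a'): new char, reset run to 1
  Position 2 ('b'): new char, reset run to 1
  Position 3 ('b'): continues run of 'b', length=2
  Position 4 ('a'): new char, reset run to 1
  Position 5 ('b'): new char, reset run to 1
  Position 6 ('c'): new char, reset run to 1
  Position 7 ('b'): new char, reset run to 1
Longest run: 'b' with length 2

2


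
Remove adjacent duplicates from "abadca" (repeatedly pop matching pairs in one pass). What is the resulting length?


Input: abadca
Stack-based adjacent duplicate removal:
  Read 'a': push. Stack: a
  Read 'b': push. Stack: ab
  Read 'a': push. Stack: aba
  Read 'd': push. Stack: abad
  Read 'c': push. Stack: abadc
  Read 'a': push. Stack: abadca
Final stack: "abadca" (length 6)

6


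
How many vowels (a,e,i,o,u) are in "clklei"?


Input: clklei
Checking each character:
  'c' at position 0: consonant
  'l' at position 1: consonant
  'k' at position 2: consonant
  'l' at position 3: consonant
  'e' at position 4: vowel (running total: 1)
  'i' at position 5: vowel (running total: 2)
Total vowels: 2

2


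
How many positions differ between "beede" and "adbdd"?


Comparing "beede" and "adbdd" position by position:
  Position 0: 'b' vs 'a' => DIFFER
  Position 1: 'e' vs 'd' => DIFFER
  Position 2: 'e' vs 'b' => DIFFER
  Position 3: 'd' vs 'd' => same
  Position 4: 'e' vs 'd' => DIFFER
Positions that differ: 4

4


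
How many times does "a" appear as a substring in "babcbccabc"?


Searching for "a" in "babcbccabc"
Scanning each position:
  Position 0: "b" => no
  Position 1: "a" => MATCH
  Position 2: "b" => no
  Position 3: "c" => no
  Position 4: "b" => no
  Position 5: "c" => no
  Position 6: "c" => no
  Position 7: "a" => MATCH
  Position 8: "b" => no
  Position 9: "c" => no
Total occurrences: 2

2


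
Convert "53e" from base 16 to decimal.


Input: "53e" in base 16
Positional expansion:
  Digit '5' (value 5) x 16^2 = 1280
  Digit '3' (value 3) x 16^1 = 48
  Digit 'e' (value 14) x 16^0 = 14
Sum = 1342

1342


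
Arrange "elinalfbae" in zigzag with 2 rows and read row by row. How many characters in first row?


Zigzag "elinalfbae" into 2 rows:
Placing characters:
  'e' => row 0
  'l' => row 1
  'i' => row 0
  'n' => row 1
  'a' => row 0
  'l' => row 1
  'f' => row 0
  'b' => row 1
  'a' => row 0
  'e' => row 1
Rows:
  Row 0: "eiafa"
  Row 1: "lnlbe"
First row length: 5

5


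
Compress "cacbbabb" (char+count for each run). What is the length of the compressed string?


Input: cacbbabb
Runs:
  'c' x 1 => "c1"
  'a' x 1 => "a1"
  'c' x 1 => "c1"
  'b' x 2 => "b2"
  'a' x 1 => "a1"
  'b' x 2 => "b2"
Compressed: "c1a1c1b2a1b2"
Compressed length: 12

12


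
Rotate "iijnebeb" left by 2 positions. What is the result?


Input: "iijnebeb", rotate left by 2
First 2 characters: "ii"
Remaining characters: "jnebeb"
Concatenate remaining + first: "jnebeb" + "ii" = "jnebebii"

jnebebii


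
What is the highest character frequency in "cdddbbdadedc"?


Input: cdddbbdadedc
Character counts:
  'a': 1
  'b': 2
  'c': 2
  'd': 6
  'e': 1
Maximum frequency: 6

6


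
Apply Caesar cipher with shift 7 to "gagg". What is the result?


Caesar cipher: shift "gagg" by 7
  'g' (pos 6) + 7 = pos 13 = 'n'
  'a' (pos 0) + 7 = pos 7 = 'h'
  'g' (pos 6) + 7 = pos 13 = 'n'
  'g' (pos 6) + 7 = pos 13 = 'n'
Result: nhnn

nhnn


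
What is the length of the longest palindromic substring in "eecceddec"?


Input: "eecceddec"
Checking substrings for palindromes:
  [3:9] "ceddec" (len 6) => palindrome
  [1:5] "ecce" (len 4) => palindrome
  [4:8] "edde" (len 4) => palindrome
  [0:2] "ee" (len 2) => palindrome
  [2:4] "cc" (len 2) => palindrome
  [5:7] "dd" (len 2) => palindrome
Longest palindromic substring: "ceddec" with length 6

6


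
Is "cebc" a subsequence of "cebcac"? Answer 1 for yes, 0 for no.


Check if "cebc" is a subsequence of "cebcac"
Greedy scan:
  Position 0 ('c'): matches sub[0] = 'c'
  Position 1 ('e'): matches sub[1] = 'e'
  Position 2 ('b'): matches sub[2] = 'b'
  Position 3 ('c'): matches sub[3] = 'c'
  Position 4 ('a'): no match needed
  Position 5 ('c'): no match needed
All 4 characters matched => is a subsequence

1


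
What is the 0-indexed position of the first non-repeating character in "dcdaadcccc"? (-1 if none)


Input: dcdaadcccc
Character frequencies:
  'a': 2
  'c': 5
  'd': 3
Scanning left to right for freq == 1:
  Position 0 ('d'): freq=3, skip
  Position 1 ('c'): freq=5, skip
  Position 2 ('d'): freq=3, skip
  Position 3 ('a'): freq=2, skip
  Position 4 ('a'): freq=2, skip
  Position 5 ('d'): freq=3, skip
  Position 6 ('c'): freq=5, skip
  Position 7 ('c'): freq=5, skip
  Position 8 ('c'): freq=5, skip
  Position 9 ('c'): freq=5, skip
  No unique character found => answer = -1

-1


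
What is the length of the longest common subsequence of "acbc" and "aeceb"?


LCS of "acbc" and "aeceb"
DP table:
           a    e    c    e    b
      0    0    0    0    0    0
  a   0    1    1    1    1    1
  c   0    1    1    2    2    2
  b   0    1    1    2    2    3
  c   0    1    1    2    2    3
LCS length = dp[4][5] = 3

3


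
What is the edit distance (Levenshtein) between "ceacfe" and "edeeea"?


Computing edit distance: "ceacfe" -> "edeeea"
DP table:
           e    d    e    e    e    a
      0    1    2    3    4    5    6
  c   1    1    2    3    4    5    6
  e   2    1    2    2    3    4    5
  a   3    2    2    3    3    4    4
  c   4    3    3    3    4    4    5
  f   5    4    4    4    4    5    5
  e   6    5    5    4    4    4    5
Edit distance = dp[6][6] = 5

5


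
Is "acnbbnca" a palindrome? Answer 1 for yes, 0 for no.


Input: acnbbnca
Reversed: acnbbnca
  Compare pos 0 ('a') with pos 7 ('a'): match
  Compare pos 1 ('c') with pos 6 ('c'): match
  Compare pos 2 ('n') with pos 5 ('n'): match
  Compare pos 3 ('b') with pos 4 ('b'): match
Result: palindrome

1


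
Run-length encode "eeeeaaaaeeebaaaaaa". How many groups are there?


Input: eeeeaaaaeeebaaaaaa
Scanning for consecutive runs:
  Group 1: 'e' x 4 (positions 0-3)
  Group 2: 'a' x 4 (positions 4-7)
  Group 3: 'e' x 3 (positions 8-10)
  Group 4: 'b' x 1 (positions 11-11)
  Group 5: 'a' x 6 (positions 12-17)
Total groups: 5

5


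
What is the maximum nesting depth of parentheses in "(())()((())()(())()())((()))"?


Input: "(())()((())()(())()())((()))"
Tracking depth:
  Position 0 '(': depth becomes 1
  Position 1 '(': depth becomes 2
  Position 2 ')': depth becomes 1
  Position 3 ')': depth becomes 0
  Position 4 '(': depth becomes 1
  Position 5 ')': depth becomes 0
  Position 6 '(': depth becomes 1
  Position 7 '(': depth becomes 2
  Position 8 '(': depth becomes 3
  Position 9 ')': depth becomes 2
  Position 10 ')': depth becomes 1
  Position 11 '(': depth becomes 2
  Position 12 ')': depth becomes 1
  Position 13 '(': depth becomes 2
  Position 14 '(': depth becomes 3
  Position 15 ')': depth becomes 2
  Position 16 ')': depth becomes 1
  Position 17 '(': depth becomes 2
  Position 18 ')': depth becomes 1
  Position 19 '(': depth becomes 2
  Position 20 ')': depth becomes 1
  Position 21 ')': depth becomes 0
  Position 22 '(': depth becomes 1
  Position 23 '(': depth becomes 2
  Position 24 '(': depth becomes 3
  Position 25 ')': depth becomes 2
  Position 26 ')': depth becomes 1
  Position 27 ')': depth becomes 0
Maximum depth reached: 3

3


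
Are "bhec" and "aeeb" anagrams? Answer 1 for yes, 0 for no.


Strings: "bhec", "aeeb"
Sorted first:  bceh
Sorted second: abee
Differ at position 0: 'b' vs 'a' => not anagrams

0


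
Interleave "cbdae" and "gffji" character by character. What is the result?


Interleaving "cbdae" and "gffji":
  Position 0: 'c' from first, 'g' from second => "cg"
  Position 1: 'b' from first, 'f' from second => "bf"
  Position 2: 'd' from first, 'f' from second => "df"
  Position 3: 'a' from first, 'j' from second => "aj"
  Position 4: 'e' from first, 'i' from second => "ei"
Result: cgbfdfajei

cgbfdfajei


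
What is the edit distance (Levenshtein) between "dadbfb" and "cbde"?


Computing edit distance: "dadbfb" -> "cbde"
DP table:
           c    b    d    e
      0    1    2    3    4
  d   1    1    2    2    3
  a   2    2    2    3    3
  d   3    3    3    2    3
  b   4    4    3    3    3
  f   5    5    4    4    4
  b   6    6    5    5    5
Edit distance = dp[6][4] = 5

5


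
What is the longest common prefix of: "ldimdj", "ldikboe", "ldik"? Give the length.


Words: ldimdj, ldikboe, ldik
  Position 0: all 'l' => match
  Position 1: all 'd' => match
  Position 2: all 'i' => match
  Position 3: ('m', 'k', 'k') => mismatch, stop
LCP = "ldi" (length 3)

3


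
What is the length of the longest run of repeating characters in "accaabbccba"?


Input: "accaabbccba"
Scanning for longest run:
  Position 1 ('c'): new char, reset run to 1
  Position 2 ('c'): continues run of 'c', length=2
  Position 3 ('a'): new char, reset run to 1
  Position 4 ('a'): continues run of 'a', length=2
  Position 5 ('b'): new char, reset run to 1
  Position 6 ('b'): continues run of 'b', length=2
  Position 7 ('c'): new char, reset run to 1
  Position 8 ('c'): continues run of 'c', length=2
  Position 9 ('b'): new char, reset run to 1
  Position 10 ('a'): new char, reset run to 1
Longest run: 'c' with length 2

2


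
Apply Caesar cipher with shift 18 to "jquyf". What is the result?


Caesar cipher: shift "jquyf" by 18
  'j' (pos 9) + 18 = pos 1 = 'b'
  'q' (pos 16) + 18 = pos 8 = 'i'
  'u' (pos 20) + 18 = pos 12 = 'm'
  'y' (pos 24) + 18 = pos 16 = 'q'
  'f' (pos 5) + 18 = pos 23 = 'x'
Result: bimqx

bimqx


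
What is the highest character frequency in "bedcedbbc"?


Input: bedcedbbc
Character counts:
  'b': 3
  'c': 2
  'd': 2
  'e': 2
Maximum frequency: 3

3


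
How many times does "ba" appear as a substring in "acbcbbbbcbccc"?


Searching for "ba" in "acbcbbbbcbccc"
Scanning each position:
  Position 0: "ac" => no
  Position 1: "cb" => no
  Position 2: "bc" => no
  Position 3: "cb" => no
  Position 4: "bb" => no
  Position 5: "bb" => no
  Position 6: "bb" => no
  Position 7: "bc" => no
  Position 8: "cb" => no
  Position 9: "bc" => no
  Position 10: "cc" => no
  Position 11: "cc" => no
Total occurrences: 0

0


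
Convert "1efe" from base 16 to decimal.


Input: "1efe" in base 16
Positional expansion:
  Digit '1' (value 1) x 16^3 = 4096
  Digit 'e' (value 14) x 16^2 = 3584
  Digit 'f' (value 15) x 16^1 = 240
  Digit 'e' (value 14) x 16^0 = 14
Sum = 7934

7934


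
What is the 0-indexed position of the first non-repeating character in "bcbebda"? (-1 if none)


Input: bcbebda
Character frequencies:
  'a': 1
  'b': 3
  'c': 1
  'd': 1
  'e': 1
Scanning left to right for freq == 1:
  Position 0 ('b'): freq=3, skip
  Position 1 ('c'): unique! => answer = 1

1


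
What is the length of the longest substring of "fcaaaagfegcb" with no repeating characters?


Input: "fcaaaagfegcb"
Sliding window (track last position of each char):
  Position 0 ('f'): window [0,0] length 1 -- new best
  Position 1 ('c'): window [0,1] length 2 -- new best
  Position 2 ('a'): window [0,2] length 3 -- new best
  Position 3 ('a'): repeat (last at 2), move window start to 3
  Position 3 ('a'): window [3,3] length 1
  Position 4 ('a'): repeat (last at 3), move window start to 4
  Position 4 ('a'): window [4,4] length 1
  Position 5 ('a'): repeat (last at 4), move window start to 5
  Position 5 ('a'): window [5,5] length 1
  Position 6 ('g'): window [5,6] length 2
  Position 7 ('f'): window [5,7] length 3
  Position 8 ('e'): window [5,8] length 4 -- new best
  Position 9 ('g'): repeat (last at 6), move window start to 7
  Position 9 ('g'): window [7,9] length 3
  Position 10 ('c'): window [7,10] length 4
  Position 11 ('b'): window [7,11] length 5 -- new best
Longest substring with no repeats: "fegcb" with length 5

5


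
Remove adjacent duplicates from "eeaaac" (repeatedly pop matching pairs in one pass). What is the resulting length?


Input: eeaaac
Stack-based adjacent duplicate removal:
  Read 'e': push. Stack: e
  Read 'e': matches stack top 'e' => pop. Stack: (empty)
  Read 'a': push. Stack: a
  Read 'a': matches stack top 'a' => pop. Stack: (empty)
  Read 'a': push. Stack: a
  Read 'c': push. Stack: ac
Final stack: "ac" (length 2)

2


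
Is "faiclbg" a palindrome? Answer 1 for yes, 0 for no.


Input: faiclbg
Reversed: gblciaf
  Compare pos 0 ('f') with pos 6 ('g'): MISMATCH
  Compare pos 1 ('a') with pos 5 ('b'): MISMATCH
  Compare pos 2 ('i') with pos 4 ('l'): MISMATCH
Result: not a palindrome

0


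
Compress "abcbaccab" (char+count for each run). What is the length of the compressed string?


Input: abcbaccab
Runs:
  'a' x 1 => "a1"
  'b' x 1 => "b1"
  'c' x 1 => "c1"
  'b' x 1 => "b1"
  'a' x 1 => "a1"
  'c' x 2 => "c2"
  'a' x 1 => "a1"
  'b' x 1 => "b1"
Compressed: "a1b1c1b1a1c2a1b1"
Compressed length: 16

16


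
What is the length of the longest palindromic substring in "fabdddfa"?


Input: "fabdddfa"
Checking substrings for palindromes:
  [3:6] "ddd" (len 3) => palindrome
  [3:5] "dd" (len 2) => palindrome
  [4:6] "dd" (len 2) => palindrome
Longest palindromic substring: "ddd" with length 3

3


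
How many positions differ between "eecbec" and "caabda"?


Comparing "eecbec" and "caabda" position by position:
  Position 0: 'e' vs 'c' => DIFFER
  Position 1: 'e' vs 'a' => DIFFER
  Position 2: 'c' vs 'a' => DIFFER
  Position 3: 'b' vs 'b' => same
  Position 4: 'e' vs 'd' => DIFFER
  Position 5: 'c' vs 'a' => DIFFER
Positions that differ: 5

5


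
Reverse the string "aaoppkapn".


Input: aaoppkapn
Reading characters right to left:
  Position 8: 'n'
  Position 7: 'p'
  Position 6: 'a'
  Position 5: 'k'
  Position 4: 'p'
  Position 3: 'p'
  Position 2: 'o'
  Position 1: 'a'
  Position 0: 'a'
Reversed: npakppoaa

npakppoaa


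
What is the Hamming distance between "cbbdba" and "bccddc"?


Comparing "cbbdba" and "bccddc" position by position:
  Position 0: 'c' vs 'b' => differ
  Position 1: 'b' vs 'c' => differ
  Position 2: 'b' vs 'c' => differ
  Position 3: 'd' vs 'd' => same
  Position 4: 'b' vs 'd' => differ
  Position 5: 'a' vs 'c' => differ
Total differences (Hamming distance): 5

5


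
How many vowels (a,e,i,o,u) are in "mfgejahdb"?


Input: mfgejahdb
Checking each character:
  'm' at position 0: consonant
  'f' at position 1: consonant
  'g' at position 2: consonant
  'e' at position 3: vowel (running total: 1)
  'j' at position 4: consonant
  'a' at position 5: vowel (running total: 2)
  'h' at position 6: consonant
  'd' at position 7: consonant
  'b' at position 8: consonant
Total vowels: 2

2


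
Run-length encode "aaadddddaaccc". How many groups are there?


Input: aaadddddaaccc
Scanning for consecutive runs:
  Group 1: 'a' x 3 (positions 0-2)
  Group 2: 'd' x 5 (positions 3-7)
  Group 3: 'a' x 2 (positions 8-9)
  Group 4: 'c' x 3 (positions 10-12)
Total groups: 4

4


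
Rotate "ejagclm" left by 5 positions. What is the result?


Input: "ejagclm", rotate left by 5
First 5 characters: "ejagc"
Remaining characters: "lm"
Concatenate remaining + first: "lm" + "ejagc" = "lmejagc"

lmejagc


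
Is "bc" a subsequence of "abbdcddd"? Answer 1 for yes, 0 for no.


Check if "bc" is a subsequence of "abbdcddd"
Greedy scan:
  Position 0 ('a'): no match needed
  Position 1 ('b'): matches sub[0] = 'b'
  Position 2 ('b'): no match needed
  Position 3 ('d'): no match needed
  Position 4 ('c'): matches sub[1] = 'c'
  Position 5 ('d'): no match needed
  Position 6 ('d'): no match needed
  Position 7 ('d'): no match needed
All 2 characters matched => is a subsequence

1


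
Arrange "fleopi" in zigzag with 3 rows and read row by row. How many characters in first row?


Zigzag "fleopi" into 3 rows:
Placing characters:
  'f' => row 0
  'l' => row 1
  'e' => row 2
  'o' => row 1
  'p' => row 0
  'i' => row 1
Rows:
  Row 0: "fp"
  Row 1: "loi"
  Row 2: "e"
First row length: 2

2


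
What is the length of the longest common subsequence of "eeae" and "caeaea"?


LCS of "eeae" and "caeaea"
DP table:
           c    a    e    a    e    a
      0    0    0    0    0    0    0
  e   0    0    0    1    1    1    1
  e   0    0    0    1    1    2    2
  a   0    0    1    1    2    2    3
  e   0    0    1    2    2    3    3
LCS length = dp[4][6] = 3

3


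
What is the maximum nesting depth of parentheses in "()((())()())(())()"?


Input: "()((())()())(())()"
Tracking depth:
  Position 0 '(': depth becomes 1
  Position 1 ')': depth becomes 0
  Position 2 '(': depth becomes 1
  Position 3 '(': depth becomes 2
  Position 4 '(': depth becomes 3
  Position 5 ')': depth becomes 2
  Position 6 ')': depth becomes 1
  Position 7 '(': depth becomes 2
  Position 8 ')': depth becomes 1
  Position 9 '(': depth becomes 2
  Position 10 ')': depth becomes 1
  Position 11 ')': depth becomes 0
  Position 12 '(': depth becomes 1
  Position 13 '(': depth becomes 2
  Position 14 ')': depth becomes 1
  Position 15 ')': depth becomes 0
  Position 16 '(': depth becomes 1
  Position 17 ')': depth becomes 0
Maximum depth reached: 3

3


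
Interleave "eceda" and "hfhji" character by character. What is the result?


Interleaving "eceda" and "hfhji":
  Position 0: 'e' from first, 'h' from second => "eh"
  Position 1: 'c' from first, 'f' from second => "cf"
  Position 2: 'e' from first, 'h' from second => "eh"
  Position 3: 'd' from first, 'j' from second => "dj"
  Position 4: 'a' from first, 'i' from second => "ai"
Result: ehcfehdjai

ehcfehdjai


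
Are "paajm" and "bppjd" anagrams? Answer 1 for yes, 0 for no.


Strings: "paajm", "bppjd"
Sorted first:  aajmp
Sorted second: bdjpp
Differ at position 0: 'a' vs 'b' => not anagrams

0


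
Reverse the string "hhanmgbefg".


Input: hhanmgbefg
Reading characters right to left:
  Position 9: 'g'
  Position 8: 'f'
  Position 7: 'e'
  Position 6: 'b'
  Position 5: 'g'
  Position 4: 'm'
  Position 3: 'n'
  Position 2: 'a'
  Position 1: 'h'
  Position 0: 'h'
Reversed: gfebgmnahh

gfebgmnahh


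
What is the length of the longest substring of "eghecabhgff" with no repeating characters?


Input: "eghecabhgff"
Sliding window (track last position of each char):
  Position 0 ('e'): window [0,0] length 1 -- new best
  Position 1 ('g'): window [0,1] length 2 -- new best
  Position 2 ('h'): window [0,2] length 3 -- new best
  Position 3 ('e'): repeat (last at 0), move window start to 1
  Position 3 ('e'): window [1,3] length 3
  Position 4 ('c'): window [1,4] length 4 -- new best
  Position 5 ('a'): window [1,5] length 5 -- new best
  Position 6 ('b'): window [1,6] length 6 -- new best
  Position 7 ('h'): repeat (last at 2), move window start to 3
  Position 7 ('h'): window [3,7] length 5
  Position 8 ('g'): window [3,8] length 6
  Position 9 ('f'): window [3,9] length 7 -- new best
  Position 10 ('f'): repeat (last at 9), move window start to 10
  Position 10 ('f'): window [10,10] length 1
Longest substring with no repeats: "ecabhgf" with length 7

7


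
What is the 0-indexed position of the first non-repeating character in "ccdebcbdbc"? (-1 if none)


Input: ccdebcbdbc
Character frequencies:
  'b': 3
  'c': 4
  'd': 2
  'e': 1
Scanning left to right for freq == 1:
  Position 0 ('c'): freq=4, skip
  Position 1 ('c'): freq=4, skip
  Position 2 ('d'): freq=2, skip
  Position 3 ('e'): unique! => answer = 3

3
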